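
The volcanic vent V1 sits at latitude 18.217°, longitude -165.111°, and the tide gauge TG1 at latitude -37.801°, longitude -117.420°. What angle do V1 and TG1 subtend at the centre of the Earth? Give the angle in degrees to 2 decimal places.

Δφ = -56.0180°,  Δλ = 47.6910°
a = sin²(Δφ/2) + cos φ₁ cos φ₂ sin²(Δλ/2) = 0.343199
c = 2·arcsin(√a) = 1.251812 rad = 71.7236°

71.72°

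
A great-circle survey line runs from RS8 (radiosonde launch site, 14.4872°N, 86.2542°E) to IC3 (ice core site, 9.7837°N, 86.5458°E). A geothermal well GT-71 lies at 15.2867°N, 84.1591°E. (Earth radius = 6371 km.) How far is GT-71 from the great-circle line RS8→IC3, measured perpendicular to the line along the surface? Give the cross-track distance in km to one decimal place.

218.8 km

δ₁₃ = central angle RS8→GT-71 = 0.037994 rad  (haversine)
θ₁₃ = bearing RS8→GT-71 = 291.814°,  θ₁₂ = bearing RS8→IC3 = 176.500°
dₓₜ = R·arcsin(sin δ₁₃ · sin(θ₁₃ − θ₁₂)) = 6371·arcsin(0.03798·sin(115.314°)) = 218.806 km
|dₓₜ| = 218.806 km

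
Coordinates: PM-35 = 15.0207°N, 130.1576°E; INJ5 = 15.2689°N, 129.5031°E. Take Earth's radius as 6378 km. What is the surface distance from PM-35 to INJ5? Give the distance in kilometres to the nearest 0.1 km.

75.6 km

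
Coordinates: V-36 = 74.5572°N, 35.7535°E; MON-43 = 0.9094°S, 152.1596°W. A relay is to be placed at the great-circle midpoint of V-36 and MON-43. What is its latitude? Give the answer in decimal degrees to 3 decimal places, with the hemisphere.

52.137°N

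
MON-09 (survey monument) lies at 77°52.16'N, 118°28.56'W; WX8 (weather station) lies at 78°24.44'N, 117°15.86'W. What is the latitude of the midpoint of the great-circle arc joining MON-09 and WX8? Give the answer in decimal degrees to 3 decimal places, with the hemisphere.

MON-09: φ = +77.86933°, λ = -118.47600°
WX8: φ = +78.40733°, λ = -117.26433°
Bx = cos φ₂ cos Δλ = 0.200908,  By = cos φ₂ sin Δλ = 0.004249
φₘ = atan2(sin φ₁ + sin φ₂, √((cos φ₁ + Bx)² + By²)) = 78.13898°
λₘ = λ₁ + atan2(By, cos φ₁ + Bx) = -117.88371°

78.139°N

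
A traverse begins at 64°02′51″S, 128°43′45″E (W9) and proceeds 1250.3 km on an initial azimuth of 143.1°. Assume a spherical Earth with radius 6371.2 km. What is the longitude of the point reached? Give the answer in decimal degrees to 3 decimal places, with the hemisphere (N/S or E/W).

W9: φ = -64.04750°, λ = +128.72917°
δ = d/R = 1250.3/6371.2 = 0.196242 rad
φ₂ = arcsin(sin φ₁ cos δ + cos φ₁ sin δ cos θ)
   = arcsin(-0.89916·0.98081 + 0.43763·0.19499·-0.79968) = -71.83019°
λ₂ = λ₁ + atan2(sin θ sin δ cos φ₁, cos δ − sin φ₁ sin φ₂) = 150.78028°

150.780°E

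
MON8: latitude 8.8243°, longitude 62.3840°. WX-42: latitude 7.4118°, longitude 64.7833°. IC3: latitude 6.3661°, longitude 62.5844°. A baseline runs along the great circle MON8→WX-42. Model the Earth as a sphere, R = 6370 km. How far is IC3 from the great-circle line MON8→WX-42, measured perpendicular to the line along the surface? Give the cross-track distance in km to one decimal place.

δ₁₃ = central angle MON8→IC3 = 0.043044 rad  (haversine)
θ₁₃ = bearing MON8→IC3 = 175.366°,  θ₁₂ = bearing MON8→WX-42 = 120.565°
dₓₜ = R·arcsin(sin δ₁₃ · sin(θ₁₃ − θ₁₂)) = 6370·arcsin(0.04303·sin(54.801°)) = 224.032 km
|dₓₜ| = 224.032 km

224.0 km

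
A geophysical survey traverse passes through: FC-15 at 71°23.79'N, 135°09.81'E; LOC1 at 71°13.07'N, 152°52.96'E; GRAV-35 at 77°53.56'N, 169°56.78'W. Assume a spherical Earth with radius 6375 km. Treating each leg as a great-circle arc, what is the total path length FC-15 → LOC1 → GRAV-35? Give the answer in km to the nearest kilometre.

1923 km

FC-15: φ = +71.39650°, λ = +135.16350°
LOC1: φ = +71.21783°, λ = +152.88267°
GRAV-35: φ = +77.89267°, λ = -169.94633°
FC-15→LOC1: c = 0.098809 rad, d = 629.91 km
LOC1→GRAV-35: c = 0.202823 rad, d = 1293.00 km
Total = 629.91 + 1293.00 = 1922.90 km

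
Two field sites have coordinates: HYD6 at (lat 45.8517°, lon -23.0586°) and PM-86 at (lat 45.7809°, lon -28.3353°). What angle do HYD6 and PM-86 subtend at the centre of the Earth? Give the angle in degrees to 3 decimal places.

Δφ = -0.0708°,  Δλ = -5.2767°
a = sin²(Δφ/2) + cos φ₁ cos φ₂ sin²(Δλ/2) = 0.001030
c = 2·arcsin(√a) = 0.064187 rad = 3.6777°

3.678°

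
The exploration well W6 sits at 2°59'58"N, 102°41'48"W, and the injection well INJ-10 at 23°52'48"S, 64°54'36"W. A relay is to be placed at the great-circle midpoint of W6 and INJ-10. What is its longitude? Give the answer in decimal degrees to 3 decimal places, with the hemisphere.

W6: φ = +2.99944°, λ = -102.69667°
INJ-10: φ = -23.88000°, λ = -64.91000°
Bx = cos φ₂ cos Δλ = 0.722644,  By = cos φ₂ sin Δλ = 0.560271
φₘ = atan2(sin φ₁ + sin φ₂, √((cos φ₁ + Bx)² + By²)) = -11.01940°
λₘ = λ₁ + atan2(By, cos φ₁ + Bx) = -84.66671°

84.667°W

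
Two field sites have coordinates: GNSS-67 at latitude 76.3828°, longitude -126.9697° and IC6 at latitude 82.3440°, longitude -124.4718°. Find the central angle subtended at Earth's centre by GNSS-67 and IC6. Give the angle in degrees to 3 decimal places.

5.978°

Δφ = 5.9612°,  Δλ = 2.4979°
a = sin²(Δφ/2) + cos φ₁ cos φ₂ sin²(Δλ/2) = 0.002719
c = 2·arcsin(√a) = 0.104329 rad = 5.9776°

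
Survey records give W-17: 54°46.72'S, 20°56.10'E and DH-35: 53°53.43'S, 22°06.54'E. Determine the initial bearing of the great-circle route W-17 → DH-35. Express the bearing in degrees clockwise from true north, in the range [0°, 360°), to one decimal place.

38.1°

W-17: φ = -54.77867°, λ = +20.93500°
DH-35: φ = -53.89050°, λ = +22.10900°
Δλ = 1.1740°
y = sin Δλ · cos φ₂ = 0.012075
x = cos φ₁ sin φ₂ − sin φ₁ cos φ₂ cos Δλ = 0.015400
θ = atan2(y, x) = 38.0993° → 38.0993° (mod 360°)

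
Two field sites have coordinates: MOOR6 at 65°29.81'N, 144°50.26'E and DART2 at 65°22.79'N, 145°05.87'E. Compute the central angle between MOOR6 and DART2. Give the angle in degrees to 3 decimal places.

MOOR6: φ = +65.49683°, λ = +144.83767°
DART2: φ = +65.37983°, λ = +145.09783°
Δφ = -0.1170°,  Δλ = 0.2602°
a = sin²(Δφ/2) + cos φ₁ cos φ₂ sin²(Δλ/2) = 0.000002
c = 2·arcsin(√a) = 0.002781 rad = 0.1593°

0.159°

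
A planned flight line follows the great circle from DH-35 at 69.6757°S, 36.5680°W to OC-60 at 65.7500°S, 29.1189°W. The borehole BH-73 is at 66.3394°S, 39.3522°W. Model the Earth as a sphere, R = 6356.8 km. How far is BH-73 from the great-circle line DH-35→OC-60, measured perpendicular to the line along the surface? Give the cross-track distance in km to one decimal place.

328.3 km

δ₁₃ = central angle DH-35→BH-73 = 0.060991 rad  (haversine)
θ₁₃ = bearing DH-35→BH-73 = 341.348°,  θ₁₂ = bearing DH-35→OC-60 = 39.233°
dₓₜ = R·arcsin(sin δ₁₃ · sin(θ₁₃ − θ₁₂)) = 6356.8·arcsin(0.06095·sin(302.116°)) = -328.323 km
|dₓₜ| = 328.323 km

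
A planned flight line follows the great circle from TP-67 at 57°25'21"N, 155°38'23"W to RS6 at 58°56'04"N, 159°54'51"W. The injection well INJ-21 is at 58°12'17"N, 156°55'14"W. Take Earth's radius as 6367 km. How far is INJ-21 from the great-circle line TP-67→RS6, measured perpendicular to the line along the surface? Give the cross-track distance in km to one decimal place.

27.5 km

TP-67: φ = +57.42250°, λ = -155.63972°
RS6: φ = +58.93444°, λ = -159.91417°
INJ-21: φ = +58.20472°, λ = -156.92056°
δ₁₃ = central angle TP-67→INJ-21 = 0.018115 rad  (haversine)
θ₁₃ = bearing TP-67→INJ-21 = 319.445°,  θ₁₂ = bearing TP-67→RS6 = 305.659°
dₓₜ = R·arcsin(sin δ₁₃ · sin(θ₁₃ − θ₁₂)) = 6367·arcsin(0.01811·sin(13.786°)) = 27.484 km
|dₓₜ| = 27.484 km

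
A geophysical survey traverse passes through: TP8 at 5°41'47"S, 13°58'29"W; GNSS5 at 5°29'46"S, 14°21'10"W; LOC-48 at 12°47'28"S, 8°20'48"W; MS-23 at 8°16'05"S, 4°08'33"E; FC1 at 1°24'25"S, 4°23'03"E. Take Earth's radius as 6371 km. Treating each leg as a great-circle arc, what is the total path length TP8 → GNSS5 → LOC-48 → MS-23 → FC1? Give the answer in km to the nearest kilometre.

3310 km

TP8: φ = -5.69639°, λ = -13.97472°
GNSS5: φ = -5.49611°, λ = -14.35278°
LOC-48: φ = -12.79111°, λ = -8.34667°
MS-23: φ = -8.26806°, λ = +4.14250°
FC1: φ = -1.40694°, λ = +4.38417°
TP8→GNSS5: c = 0.007439 rad, d = 47.40 km
GNSS5→LOC-48: c = 0.164031 rad, d = 1045.04 km
LOC-48→MS-23: c = 0.228313 rad, d = 1454.58 km
MS-23→FC1: c = 0.119823 rad, d = 763.39 km
Total = 47.40 + 1045.04 + 1454.58 + 763.39 = 3310.41 km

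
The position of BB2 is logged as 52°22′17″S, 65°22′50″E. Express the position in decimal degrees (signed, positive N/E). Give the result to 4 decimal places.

-52.3714°, +65.3806°

lat: 52.3714° S → -52.3714°
lon: 65.3806° E → +65.3806°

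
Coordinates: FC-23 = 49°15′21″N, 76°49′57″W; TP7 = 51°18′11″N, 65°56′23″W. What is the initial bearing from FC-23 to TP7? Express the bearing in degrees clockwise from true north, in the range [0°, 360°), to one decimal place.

69.5°

FC-23: φ = +49.25583°, λ = -76.83250°
TP7: φ = +51.30306°, λ = -65.93972°
Δλ = 10.8928°
y = sin Δλ · cos φ₂ = 0.118145
x = cos φ₁ sin φ₂ − sin φ₁ cos φ₂ cos Δλ = 0.044258
θ = atan2(y, x) = 69.4639° → 69.4639° (mod 360°)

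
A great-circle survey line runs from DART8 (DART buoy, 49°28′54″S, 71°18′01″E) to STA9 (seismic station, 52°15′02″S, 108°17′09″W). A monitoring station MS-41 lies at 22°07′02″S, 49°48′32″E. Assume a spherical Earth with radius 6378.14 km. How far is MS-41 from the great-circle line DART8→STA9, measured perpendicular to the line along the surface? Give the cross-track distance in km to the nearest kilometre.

DART8: φ = -49.48167°, λ = +71.30028°
STA9: φ = -52.25056°, λ = -108.28583°
MS-41: φ = -22.11722°, λ = +49.80889°
δ₁₃ = central angle DART8→MS-41 = 0.561883 rad  (haversine)
θ₁₃ = bearing DART8→MS-41 = 320.429°,  θ₁₂ = bearing DART8→STA9 = 180.259°
dₓₜ = R·arcsin(sin δ₁₃ · sin(θ₁₃ − θ₁₂)) = 6378.14·arcsin(0.53278·sin(140.170°)) = 2221.194 km
|dₓₜ| = 2221.194 km

2221 km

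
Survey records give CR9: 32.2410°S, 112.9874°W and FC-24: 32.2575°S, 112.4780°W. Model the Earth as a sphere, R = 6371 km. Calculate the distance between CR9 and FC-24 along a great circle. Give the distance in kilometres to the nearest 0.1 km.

Δφ = -0.0165°,  Δλ = 0.5094°
a = sin²(Δφ/2) + cos φ₁ cos φ₂ sin²(Δλ/2) = 0.000014
c = 2·arcsin(√a) = 0.007525 rad = 0.4311°
d = R·c = 6371 × 0.007525 = 47.9 km

47.9 km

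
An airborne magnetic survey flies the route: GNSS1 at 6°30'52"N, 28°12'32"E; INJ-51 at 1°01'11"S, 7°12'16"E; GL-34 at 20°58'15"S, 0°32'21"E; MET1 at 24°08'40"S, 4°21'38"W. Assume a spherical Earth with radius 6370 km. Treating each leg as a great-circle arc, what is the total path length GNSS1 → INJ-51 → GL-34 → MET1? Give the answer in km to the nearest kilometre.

GNSS1: φ = +6.51444°, λ = +28.20889°
INJ-51: φ = -1.01972°, λ = +7.20444°
GL-34: φ = -20.97083°, λ = +0.53917°
MET1: φ = -24.14444°, λ = -4.36056°
GNSS1→INJ-51: c = 0.388815 rad, d = 2476.75 km
INJ-51→GL-34: c = 0.366258 rad, d = 2333.06 km
GL-34→MET1: c = 0.096446 rad, d = 614.36 km
Total = 2476.75 + 2333.06 + 614.36 = 5424.18 km

5424 km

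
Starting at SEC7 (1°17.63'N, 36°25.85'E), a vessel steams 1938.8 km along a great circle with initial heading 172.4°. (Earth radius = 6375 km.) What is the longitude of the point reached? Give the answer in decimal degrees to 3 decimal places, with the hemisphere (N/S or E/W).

38.792°E

SEC7: φ = +1.29383°, λ = +36.43083°
δ = d/R = 1938.8/6375 = 0.304125 rad
φ₂ = arcsin(sin φ₁ cos δ + cos φ₁ sin δ cos θ)
   = arcsin(0.02258·0.95411 + 0.99975·0.29946·-0.99122) = -15.97448°
λ₂ = λ₁ + atan2(sin θ sin δ cos φ₁, cos δ − sin φ₁ sin φ₂) = 38.79187°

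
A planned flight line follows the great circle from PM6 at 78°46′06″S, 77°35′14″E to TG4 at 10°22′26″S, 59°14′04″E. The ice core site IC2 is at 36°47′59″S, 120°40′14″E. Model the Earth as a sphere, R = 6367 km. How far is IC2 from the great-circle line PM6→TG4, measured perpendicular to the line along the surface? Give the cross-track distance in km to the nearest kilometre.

4654 km

PM6: φ = -78.76833°, λ = +77.58722°
TG4: φ = -10.37389°, λ = +59.23444°
IC2: φ = -36.79972°, λ = +120.67056°
δ₁₃ = central angle PM6→IC2 = 0.793356 rad  (haversine)
θ₁₃ = bearing PM6→IC2 = 50.123°,  θ₁₂ = bearing PM6→TG4 = 340.624°
dₓₜ = R·arcsin(sin δ₁₃ · sin(θ₁₃ − θ₁₂)) = 6367·arcsin(0.71271·sin(-290.501°)) = 4653.925 km
|dₓₜ| = 4653.925 km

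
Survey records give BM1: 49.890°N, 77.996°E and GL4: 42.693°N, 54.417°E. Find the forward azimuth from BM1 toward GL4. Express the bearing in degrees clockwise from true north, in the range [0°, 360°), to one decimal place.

255.1°

Δλ = -23.5790°
y = sin Δλ · cos φ₂ = -0.294009
x = cos φ₁ sin φ₂ − sin φ₁ cos φ₂ cos Δλ = -0.078348
θ = atan2(y, x) = -104.9216° → 255.0784° (mod 360°)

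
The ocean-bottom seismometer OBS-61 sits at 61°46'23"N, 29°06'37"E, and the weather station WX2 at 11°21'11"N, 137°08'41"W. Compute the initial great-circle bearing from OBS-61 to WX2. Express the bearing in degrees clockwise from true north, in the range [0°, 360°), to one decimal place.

346.0°

OBS-61: φ = +61.77306°, λ = +29.11028°
WX2: φ = +11.35306°, λ = -137.14472°
Δλ = -166.2550°
y = sin Δλ · cos φ₂ = -0.232952
x = cos φ₁ sin φ₂ − sin φ₁ cos φ₂ cos Δλ = 0.932208
θ = atan2(y, x) = -14.0305° → 345.9695° (mod 360°)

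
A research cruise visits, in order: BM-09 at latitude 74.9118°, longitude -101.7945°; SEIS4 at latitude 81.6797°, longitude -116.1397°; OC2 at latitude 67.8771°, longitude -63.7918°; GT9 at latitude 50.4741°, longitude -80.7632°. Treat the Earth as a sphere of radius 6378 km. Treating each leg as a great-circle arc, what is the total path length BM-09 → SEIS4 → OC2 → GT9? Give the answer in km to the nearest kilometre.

4990 km

BM-09→SEIS4: c = 0.127702 rad, d = 814.48 km
SEIS4→OC2: c = 0.317825 rad, d = 2027.09 km
OC2→GT9: c = 0.336891 rad, d = 2148.69 km
Total = 814.48 + 2027.09 + 2148.69 = 4990.26 km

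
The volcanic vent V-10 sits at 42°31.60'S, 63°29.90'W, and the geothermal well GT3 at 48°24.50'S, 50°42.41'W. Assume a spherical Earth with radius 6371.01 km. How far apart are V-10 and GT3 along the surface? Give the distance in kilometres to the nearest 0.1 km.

V-10: φ = -42.52667°, λ = -63.49833°
GT3: φ = -48.40833°, λ = -50.70683°
Δφ = -5.8817°,  Δλ = 12.7915°
a = sin²(Δφ/2) + cos φ₁ cos φ₂ sin²(Δλ/2) = 0.008703
c = 2·arcsin(√a) = 0.186848 rad = 10.7056°
d = R·c = 6371.01 × 0.186848 = 1190.4 km

1190.4 km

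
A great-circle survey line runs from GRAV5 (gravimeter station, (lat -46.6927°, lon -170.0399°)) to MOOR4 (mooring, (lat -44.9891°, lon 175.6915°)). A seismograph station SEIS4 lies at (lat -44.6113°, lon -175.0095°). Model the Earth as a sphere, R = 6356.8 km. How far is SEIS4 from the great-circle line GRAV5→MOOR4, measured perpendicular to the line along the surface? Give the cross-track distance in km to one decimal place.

186.8 km

δ₁₃ = central angle GRAV5→SEIS4 = 0.070660 rad  (haversine)
θ₁₃ = bearing GRAV5→SEIS4 = 299.134°,  θ₁₂ = bearing GRAV5→MOOR4 = 274.544°
dₓₜ = R·arcsin(sin δ₁₃ · sin(θ₁₃ − θ₁₂)) = 6356.8·arcsin(0.07060·sin(24.590°)) = 186.780 km
|dₓₜ| = 186.780 km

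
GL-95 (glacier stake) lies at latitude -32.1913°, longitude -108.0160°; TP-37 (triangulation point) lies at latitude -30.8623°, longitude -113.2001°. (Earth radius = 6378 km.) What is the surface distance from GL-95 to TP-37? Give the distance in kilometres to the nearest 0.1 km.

Δφ = 1.3290°,  Δλ = -5.1841°
a = sin²(Δφ/2) + cos φ₁ cos φ₂ sin²(Δλ/2) = 0.001620
c = 2·arcsin(√a) = 0.080527 rad = 4.6138°
d = R·c = 6378 × 0.080527 = 513.6 km

513.6 km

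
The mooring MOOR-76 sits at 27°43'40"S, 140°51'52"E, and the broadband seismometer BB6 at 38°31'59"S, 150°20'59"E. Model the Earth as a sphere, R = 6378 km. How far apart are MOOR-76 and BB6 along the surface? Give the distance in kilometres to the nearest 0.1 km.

MOOR-76: φ = -27.72778°, λ = +140.86444°
BB6: φ = -38.53306°, λ = +150.34972°
Δφ = -10.8053°,  Δλ = 9.4853°
a = sin²(Δφ/2) + cos φ₁ cos φ₂ sin²(Δλ/2) = 0.013598
c = 2·arcsin(√a) = 0.233756 rad = 13.3932°
d = R·c = 6378 × 0.233756 = 1490.9 km

1490.9 km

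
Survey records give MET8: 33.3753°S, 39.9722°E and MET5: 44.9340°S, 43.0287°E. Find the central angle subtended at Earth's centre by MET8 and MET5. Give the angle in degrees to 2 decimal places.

11.80°

Δφ = -11.5587°,  Δλ = 3.0565°
a = sin²(Δφ/2) + cos φ₁ cos φ₂ sin²(Δλ/2) = 0.010561
c = 2·arcsin(√a) = 0.205892 rad = 11.7968°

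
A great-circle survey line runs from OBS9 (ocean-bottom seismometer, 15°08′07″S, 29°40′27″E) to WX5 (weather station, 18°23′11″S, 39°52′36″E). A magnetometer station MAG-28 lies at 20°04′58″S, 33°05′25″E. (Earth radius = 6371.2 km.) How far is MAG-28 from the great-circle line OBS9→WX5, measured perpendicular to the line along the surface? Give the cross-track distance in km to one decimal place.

OBS9: φ = -15.13528°, λ = +29.67417°
WX5: φ = -18.38639°, λ = +39.87667°
MAG-28: φ = -20.08278°, λ = +33.09028°
δ₁₃ = central angle OBS9→MAG-28 = 0.103359 rad  (haversine)
θ₁₃ = bearing OBS9→MAG-28 = 147.152°,  θ₁₂ = bearing OBS9→WX5 = 109.835°
dₓₜ = R·arcsin(sin δ₁₃ · sin(θ₁₃ − θ₁₂)) = 6371.2·arcsin(0.10318·sin(37.317°)) = 398.761 km
|dₓₜ| = 398.761 km

398.8 km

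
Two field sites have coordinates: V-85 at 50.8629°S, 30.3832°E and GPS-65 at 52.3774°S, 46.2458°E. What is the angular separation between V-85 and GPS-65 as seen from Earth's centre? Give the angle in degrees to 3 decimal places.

9.944°

Δφ = -1.5145°,  Δλ = 15.8626°
a = sin²(Δφ/2) + cos φ₁ cos φ₂ sin²(Δλ/2) = 0.007511
c = 2·arcsin(√a) = 0.173549 rad = 9.9436°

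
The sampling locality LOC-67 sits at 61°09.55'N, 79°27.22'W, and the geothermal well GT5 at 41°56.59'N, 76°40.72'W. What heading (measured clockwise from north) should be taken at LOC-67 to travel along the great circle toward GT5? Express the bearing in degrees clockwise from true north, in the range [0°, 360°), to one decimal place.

173.7°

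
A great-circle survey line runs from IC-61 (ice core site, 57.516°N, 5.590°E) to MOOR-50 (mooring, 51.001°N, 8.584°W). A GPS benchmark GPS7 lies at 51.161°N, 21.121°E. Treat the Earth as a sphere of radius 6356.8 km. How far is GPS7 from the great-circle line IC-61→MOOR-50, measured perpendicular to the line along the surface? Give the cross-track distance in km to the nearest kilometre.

δ₁₃ = central angle IC-61→GPS7 = 0.192355 rad  (haversine)
θ₁₃ = bearing IC-61→GPS7 = 118.552°,  θ₁₂ = bearing IC-61→MOOR-50 = 237.730°
dₓₜ = R·arcsin(sin δ₁₃ · sin(θ₁₃ − θ₁₂)) = 6356.8·arcsin(0.19117·sin(-119.178°)) = -1066.024 km
|dₓₜ| = 1066.024 km

1066 km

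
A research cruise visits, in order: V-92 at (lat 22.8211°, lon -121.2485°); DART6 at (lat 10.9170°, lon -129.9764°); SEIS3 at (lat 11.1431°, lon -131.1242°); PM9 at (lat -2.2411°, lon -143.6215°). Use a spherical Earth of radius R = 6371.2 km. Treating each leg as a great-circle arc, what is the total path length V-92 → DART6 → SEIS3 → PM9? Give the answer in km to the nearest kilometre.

3775 km

V-92→DART6: c = 0.253606 rad, d = 1615.77 km
DART6→SEIS3: c = 0.020055 rad, d = 127.77 km
SEIS3→PM9: c = 0.318806 rad, d = 2031.18 km
Total = 1615.77 + 127.77 + 2031.18 = 3774.72 km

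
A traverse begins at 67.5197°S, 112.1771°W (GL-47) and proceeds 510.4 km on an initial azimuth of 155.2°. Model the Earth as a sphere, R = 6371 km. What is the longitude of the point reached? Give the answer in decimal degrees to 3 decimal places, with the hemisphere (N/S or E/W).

δ = d/R = 510.4/6371 = 0.080113 rad
φ₂ = arcsin(sin φ₁ cos δ + cos φ₁ sin δ cos θ)
   = arcsin(-0.92401·0.99679 + 0.38237·0.08003·-0.90778) = -71.59078°
λ₂ = λ₁ + atan2(sin θ sin δ cos φ₁, cos δ − sin φ₁ sin φ₂) = -106.07541°

106.075°W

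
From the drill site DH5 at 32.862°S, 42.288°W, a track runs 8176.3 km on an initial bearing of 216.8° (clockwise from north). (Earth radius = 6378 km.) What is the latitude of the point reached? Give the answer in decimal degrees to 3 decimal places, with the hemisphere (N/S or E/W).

53.063°S

δ = d/R = 8176.3/6378 = 1.281954 rad
φ₂ = arcsin(sin φ₁ cos δ + cos φ₁ sin δ cos θ)
   = arcsin(-0.54262·0.28484 + 0.83998·0.95857·-0.80073) = -53.06294°
λ₂ = λ₁ + atan2(sin θ sin δ cos φ₁, cos δ − sin φ₁ sin φ₂) = -149.44082°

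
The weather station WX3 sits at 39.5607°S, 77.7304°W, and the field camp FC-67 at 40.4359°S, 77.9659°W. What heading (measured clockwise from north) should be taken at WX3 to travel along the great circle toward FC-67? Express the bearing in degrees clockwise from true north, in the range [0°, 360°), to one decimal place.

Δλ = -0.2355°
y = sin Δλ · cos φ₂ = -0.003128
x = cos φ₁ sin φ₂ − sin φ₁ cos φ₂ cos Δλ = -0.015279
θ = atan2(y, x) = -168.4281° → 191.5719° (mod 360°)

191.6°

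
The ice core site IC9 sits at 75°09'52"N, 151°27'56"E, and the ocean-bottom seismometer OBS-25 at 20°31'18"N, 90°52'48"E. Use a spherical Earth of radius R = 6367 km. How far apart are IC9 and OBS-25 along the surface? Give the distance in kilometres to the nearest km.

6982 km

IC9: φ = +75.16444°, λ = +151.46556°
OBS-25: φ = +20.52167°, λ = +90.88000°
Δφ = -54.6428°,  Δλ = -60.5856°
a = sin²(Δφ/2) + cos φ₁ cos φ₂ sin²(Δλ/2) = 0.271677
c = 2·arcsin(√a) = 1.096576 rad = 62.8291°
d = R·c = 6367 × 1.096576 = 6981.9 km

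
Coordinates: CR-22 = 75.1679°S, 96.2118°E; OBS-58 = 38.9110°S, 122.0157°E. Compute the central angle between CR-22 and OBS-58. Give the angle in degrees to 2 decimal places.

Δφ = 36.2569°,  Δλ = 25.8039°
a = sin²(Δφ/2) + cos φ₁ cos φ₂ sin²(Δλ/2) = 0.106744
c = 2·arcsin(√a) = 0.665656 rad = 38.1393°

38.14°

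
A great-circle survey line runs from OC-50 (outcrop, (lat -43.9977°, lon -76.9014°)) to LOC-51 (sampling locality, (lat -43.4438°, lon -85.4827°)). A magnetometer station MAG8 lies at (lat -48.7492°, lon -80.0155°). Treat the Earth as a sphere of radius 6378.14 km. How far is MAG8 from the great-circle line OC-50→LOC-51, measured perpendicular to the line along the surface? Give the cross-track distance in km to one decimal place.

541.4 km

δ₁₃ = central angle OC-50→MAG8 = 0.090994 rad  (haversine)
θ₁₃ = bearing OC-50→MAG8 = 203.215°,  θ₁₂ = bearing OC-50→LOC-51 = 272.126°
dₓₜ = R·arcsin(sin δ₁₃ · sin(θ₁₃ − θ₁₂)) = 6378.14·arcsin(0.09087·sin(-68.910°)) = -541.400 km
|dₓₜ| = 541.400 km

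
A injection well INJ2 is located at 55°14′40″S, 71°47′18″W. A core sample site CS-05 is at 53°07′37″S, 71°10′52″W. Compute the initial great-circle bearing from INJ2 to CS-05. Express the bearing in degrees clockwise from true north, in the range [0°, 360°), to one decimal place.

9.8°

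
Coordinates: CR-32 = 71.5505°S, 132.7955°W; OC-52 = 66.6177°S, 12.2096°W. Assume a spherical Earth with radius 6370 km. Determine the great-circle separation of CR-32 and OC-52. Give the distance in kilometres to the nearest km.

4026 km

Δφ = 4.9328°,  Δλ = 120.5859°
a = sin²(Δφ/2) + cos φ₁ cos φ₂ sin²(Δλ/2) = 0.096603
c = 2·arcsin(√a) = 0.632090 rad = 36.2161°
d = R·c = 6370 × 0.632090 = 4026.4 km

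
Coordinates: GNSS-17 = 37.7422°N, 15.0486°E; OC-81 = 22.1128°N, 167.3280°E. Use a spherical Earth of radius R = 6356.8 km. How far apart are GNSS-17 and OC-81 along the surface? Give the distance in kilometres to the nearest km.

12727 km

Δφ = -15.6294°,  Δλ = 152.2794°
a = sin²(Δφ/2) + cos φ₁ cos φ₂ sin²(Δλ/2) = 0.709053
c = 2·arcsin(√a) = 2.002156 rad = 114.7151°
d = R·c = 6356.8 × 2.002156 = 12727.3 km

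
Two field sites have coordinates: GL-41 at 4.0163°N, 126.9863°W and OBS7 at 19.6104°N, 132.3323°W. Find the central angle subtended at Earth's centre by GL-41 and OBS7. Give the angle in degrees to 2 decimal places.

Δφ = 15.5941°,  Δλ = -5.3460°
a = sin²(Δφ/2) + cos φ₁ cos φ₂ sin²(Δλ/2) = 0.020449
c = 2·arcsin(√a) = 0.286981 rad = 16.4428°

16.44°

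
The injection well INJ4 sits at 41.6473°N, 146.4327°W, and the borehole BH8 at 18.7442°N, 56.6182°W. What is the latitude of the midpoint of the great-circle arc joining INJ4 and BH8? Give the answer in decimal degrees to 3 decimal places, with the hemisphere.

Bx = cos φ₂ cos Δλ = 0.003066,  By = cos φ₂ sin Δλ = 0.946958
φₘ = atan2(sin φ₁ + sin φ₂, √((cos φ₁ + Bx)² + By²)) = 39.21475°
λₘ = λ₁ + atan2(By, cos φ₁ + Bx) = -94.82401°

39.215°N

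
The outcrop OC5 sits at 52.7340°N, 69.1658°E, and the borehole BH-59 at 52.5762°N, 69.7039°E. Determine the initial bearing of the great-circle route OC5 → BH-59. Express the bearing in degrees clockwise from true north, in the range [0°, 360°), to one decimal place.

Δλ = 0.5381°
y = sin Δλ · cos φ₂ = 0.005707
x = cos φ₁ sin φ₂ − sin φ₁ cos φ₂ cos Δλ = -0.002733
θ = atan2(y, x) = 115.5864° → 115.5864° (mod 360°)

115.6°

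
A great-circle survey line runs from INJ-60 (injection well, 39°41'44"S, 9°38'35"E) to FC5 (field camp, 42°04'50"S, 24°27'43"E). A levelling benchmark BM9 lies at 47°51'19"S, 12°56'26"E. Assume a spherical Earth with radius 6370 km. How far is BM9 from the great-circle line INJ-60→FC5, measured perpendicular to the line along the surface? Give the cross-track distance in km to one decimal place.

800.7 km

INJ-60: φ = -39.69556°, λ = +9.64306°
FC5: φ = -42.08056°, λ = +24.46194°
BM9: φ = -47.85528°, λ = +12.94056°
δ₁₃ = central angle INJ-60→BM9 = 0.148315 rad  (haversine)
θ₁₃ = bearing INJ-60→BM9 = 164.859°,  θ₁₂ = bearing INJ-60→FC5 = 106.819°
dₓₜ = R·arcsin(sin δ₁₃ · sin(θ₁₃ − θ₁₂)) = 6370·arcsin(0.14777·sin(58.040°)) = 800.734 km
|dₓₜ| = 800.734 km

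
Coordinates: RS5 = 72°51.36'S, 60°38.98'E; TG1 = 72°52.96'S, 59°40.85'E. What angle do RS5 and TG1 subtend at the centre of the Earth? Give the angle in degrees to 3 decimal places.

RS5: φ = -72.85600°, λ = +60.64967°
TG1: φ = -72.88267°, λ = +59.68083°
Δφ = -0.0267°,  Δλ = -0.9688°
a = sin²(Δφ/2) + cos φ₁ cos φ₂ sin²(Δλ/2) = 0.000006
c = 2·arcsin(√a) = 0.005002 rad = 0.2866°

0.287°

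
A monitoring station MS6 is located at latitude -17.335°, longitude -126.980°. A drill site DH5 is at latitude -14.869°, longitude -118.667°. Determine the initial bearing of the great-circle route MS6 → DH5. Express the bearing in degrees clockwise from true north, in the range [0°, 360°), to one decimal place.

Δλ = 8.3130°
y = sin Δλ · cos φ₂ = 0.139739
x = cos φ₁ sin φ₂ − sin φ₁ cos φ₂ cos Δλ = 0.040001
θ = atan2(y, x) = 74.0261° → 74.0261° (mod 360°)

74.0°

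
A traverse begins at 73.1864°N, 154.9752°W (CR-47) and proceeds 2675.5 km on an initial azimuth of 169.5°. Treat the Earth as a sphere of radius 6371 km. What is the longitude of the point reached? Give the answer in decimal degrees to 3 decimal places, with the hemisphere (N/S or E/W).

148.433°W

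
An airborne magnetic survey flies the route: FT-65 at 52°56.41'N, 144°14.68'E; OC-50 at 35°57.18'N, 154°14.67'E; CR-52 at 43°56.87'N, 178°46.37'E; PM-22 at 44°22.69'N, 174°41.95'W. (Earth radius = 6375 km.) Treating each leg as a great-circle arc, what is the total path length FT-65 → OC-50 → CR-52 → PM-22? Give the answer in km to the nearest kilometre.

4831 km

FT-65: φ = +52.94017°, λ = +144.24467°
OC-50: φ = +35.95300°, λ = +154.24450°
CR-52: φ = +43.94783°, λ = +178.77283°
PM-22: φ = +44.37817°, λ = -174.69917°
FT-65→OC-50: c = 0.320877 rad, d = 2045.59 km
OC-50→CR-52: c = 0.354889 rad, d = 2262.42 km
CR-52→PM-22: c = 0.082055 rad, d = 523.10 km
Total = 2045.59 + 2262.42 + 523.10 = 4831.11 km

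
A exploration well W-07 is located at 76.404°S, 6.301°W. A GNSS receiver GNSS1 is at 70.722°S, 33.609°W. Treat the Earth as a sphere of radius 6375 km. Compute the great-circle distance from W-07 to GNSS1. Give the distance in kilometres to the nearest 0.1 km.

Δφ = 5.6820°,  Δλ = -27.3080°
a = sin²(Δφ/2) + cos φ₁ cos φ₂ sin²(Δλ/2) = 0.006781
c = 2·arcsin(√a) = 0.164885 rad = 9.4472°
d = R·c = 6375 × 0.164885 = 1051.1 km

1051.1 km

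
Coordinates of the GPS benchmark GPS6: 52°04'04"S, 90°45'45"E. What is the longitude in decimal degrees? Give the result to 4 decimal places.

90° + 45′/60 + 45″/3600 = 90 + 0.75000 + 0.01250 = 90.7625°

90.7625°E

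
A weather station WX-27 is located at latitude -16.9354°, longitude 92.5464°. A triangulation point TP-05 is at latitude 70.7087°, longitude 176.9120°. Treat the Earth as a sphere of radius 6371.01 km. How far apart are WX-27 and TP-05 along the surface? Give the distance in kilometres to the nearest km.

Δφ = 87.6441°,  Δλ = 84.3656°
a = sin²(Δφ/2) + cos φ₁ cos φ₂ sin²(Δλ/2) = 0.621954
c = 2·arcsin(√a) = 1.817190 rad = 104.1173°
d = R·c = 6371.01 × 1.817190 = 11577.3 km

11577 km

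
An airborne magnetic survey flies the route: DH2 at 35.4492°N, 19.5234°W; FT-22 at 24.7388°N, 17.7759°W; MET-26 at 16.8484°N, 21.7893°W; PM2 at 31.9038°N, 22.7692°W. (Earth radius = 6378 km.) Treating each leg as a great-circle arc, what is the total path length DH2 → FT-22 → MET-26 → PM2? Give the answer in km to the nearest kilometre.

3855 km

DH2→FT-22: c = 0.188774 rad, d = 1204.00 km
FT-22→MET-26: c = 0.152457 rad, d = 972.37 km
MET-26→PM2: c = 0.263223 rad, d = 1678.84 km
Total = 1204.00 + 972.37 + 1678.84 = 3855.21 km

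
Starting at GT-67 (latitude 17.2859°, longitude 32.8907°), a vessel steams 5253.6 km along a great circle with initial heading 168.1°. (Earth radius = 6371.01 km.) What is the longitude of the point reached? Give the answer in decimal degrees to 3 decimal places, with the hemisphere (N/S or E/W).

42.857°E

δ = d/R = 5253.6/6371.01 = 0.824610 rad
φ₂ = arcsin(sin φ₁ cos δ + cos φ₁ sin δ cos θ)
   = arcsin(0.29714·0.67884 + 0.95483·0.73428·-0.97851) = -28.96920°
λ₂ = λ₁ + atan2(sin θ sin δ cos φ₁, cos δ − sin φ₁ sin φ₂) = 42.85685°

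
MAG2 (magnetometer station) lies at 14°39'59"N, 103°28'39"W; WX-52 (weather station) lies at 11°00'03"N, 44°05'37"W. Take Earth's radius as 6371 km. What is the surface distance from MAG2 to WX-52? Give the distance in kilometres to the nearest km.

6434 km

MAG2: φ = +14.66639°, λ = -103.47750°
WX-52: φ = +11.00083°, λ = -44.09361°
Δφ = -3.6656°,  Δλ = 59.3839°
a = sin²(Δφ/2) + cos φ₁ cos φ₂ sin²(Δλ/2) = 0.234025
c = 2·arcsin(√a) = 1.009894 rad = 57.8627°
d = R·c = 6371 × 1.009894 = 6434.0 km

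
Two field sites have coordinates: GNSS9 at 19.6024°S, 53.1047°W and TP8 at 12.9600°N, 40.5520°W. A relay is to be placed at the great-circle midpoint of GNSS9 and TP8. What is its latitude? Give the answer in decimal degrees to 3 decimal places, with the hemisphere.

Bx = cos φ₂ cos Δλ = 0.951232,  By = cos φ₂ sin Δλ = 0.211801
φₘ = atan2(sin φ₁ + sin φ₂, √((cos φ₁ + Bx)² + By²)) = -3.34118°
λₘ = λ₁ + atan2(By, cos φ₁ + Bx) = -46.72155°

3.341°S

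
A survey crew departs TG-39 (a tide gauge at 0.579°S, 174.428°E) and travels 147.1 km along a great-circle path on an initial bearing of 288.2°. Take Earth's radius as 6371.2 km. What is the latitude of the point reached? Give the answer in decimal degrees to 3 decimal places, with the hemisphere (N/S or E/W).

0.166°S

δ = d/R = 147.1/6371.2 = 0.023088 rad
φ₂ = arcsin(sin φ₁ cos δ + cos φ₁ sin δ cos θ)
   = arcsin(-0.01011·0.99973 + 0.99995·0.02309·0.31233) = -0.16572°
λ₂ = λ₁ + atan2(sin θ sin δ cos φ₁, cos δ − sin φ₁ sin φ₂) = 173.17133°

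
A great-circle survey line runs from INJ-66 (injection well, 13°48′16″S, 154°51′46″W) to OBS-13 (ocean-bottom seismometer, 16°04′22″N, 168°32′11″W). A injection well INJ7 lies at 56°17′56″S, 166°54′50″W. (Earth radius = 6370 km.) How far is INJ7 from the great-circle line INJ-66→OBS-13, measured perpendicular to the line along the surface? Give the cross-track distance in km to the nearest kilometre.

INJ-66: φ = -13.80444°, λ = -154.86278°
OBS-13: φ = +16.07278°, λ = -168.53639°
INJ7: φ = -56.29889°, λ = -166.91389°
δ₁₃ = central angle INJ-66→INJ7 = 0.759082 rad  (haversine)
θ₁₃ = bearing INJ-66→INJ7 = 189.690°,  θ₁₂ = bearing INJ-66→OBS-13 = 335.202°
dₓₜ = R·arcsin(sin δ₁₃ · sin(θ₁₃ − θ₁₂)) = 6370·arcsin(0.68826·sin(-145.512°)) = -2550.043 km
|dₓₜ| = 2550.043 km

2550 km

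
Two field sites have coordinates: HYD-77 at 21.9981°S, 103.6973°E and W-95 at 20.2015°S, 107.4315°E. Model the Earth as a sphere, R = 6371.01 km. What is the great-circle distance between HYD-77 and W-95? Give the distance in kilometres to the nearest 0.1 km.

435.8 km

Δφ = 1.7966°,  Δλ = 3.7342°
a = sin²(Δφ/2) + cos φ₁ cos φ₂ sin²(Δλ/2) = 0.001169
c = 2·arcsin(√a) = 0.068409 rad = 3.9196°
d = R·c = 6371.01 × 0.068409 = 435.8 km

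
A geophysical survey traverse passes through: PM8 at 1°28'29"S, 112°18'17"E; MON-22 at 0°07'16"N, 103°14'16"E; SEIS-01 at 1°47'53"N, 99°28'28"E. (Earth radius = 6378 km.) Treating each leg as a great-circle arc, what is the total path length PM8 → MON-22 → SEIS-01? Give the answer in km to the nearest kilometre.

1483 km

PM8: φ = -1.47472°, λ = +112.30472°
MON-22: φ = +0.12111°, λ = +103.23778°
SEIS-01: φ = +1.79806°, λ = +99.47444°
PM8→MON-22: c = 0.160665 rad, d = 1024.72 km
MON-22→SEIS-01: c = 0.071898 rad, d = 458.56 km
Total = 1024.72 + 458.56 = 1483.28 km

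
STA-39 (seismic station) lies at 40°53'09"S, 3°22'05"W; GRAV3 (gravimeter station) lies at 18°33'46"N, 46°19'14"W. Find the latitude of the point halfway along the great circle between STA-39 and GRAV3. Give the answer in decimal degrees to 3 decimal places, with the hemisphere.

11.960°S

STA-39: φ = -40.88583°, λ = -3.36806°
GRAV3: φ = +18.56278°, λ = -46.32056°
Bx = cos φ₂ cos Δλ = 0.693841,  By = cos φ₂ sin Δλ = -0.645943
φₘ = atan2(sin φ₁ + sin φ₂, √((cos φ₁ + Bx)² + By²)) = -11.95967°
λₘ = λ₁ + atan2(By, cos φ₁ + Bx) = -27.38207°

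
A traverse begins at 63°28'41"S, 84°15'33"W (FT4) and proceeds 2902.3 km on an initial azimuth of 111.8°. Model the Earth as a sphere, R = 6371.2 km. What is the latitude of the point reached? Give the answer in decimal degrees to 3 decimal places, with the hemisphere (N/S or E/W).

FT4: φ = -63.47806°, λ = -84.25917°
δ = d/R = 2902.3/6371.2 = 0.455534 rad
φ₂ = arcsin(sin φ₁ cos δ + cos φ₁ sin δ cos θ)
   = arcsin(-0.89476·0.89803 + 0.44654·0.43994·-0.37137) = -61.22025°
λ₂ = λ₁ + atan2(sin θ sin δ cos φ₁, cos δ − sin φ₁ sin φ₂) = -26.21593°

61.220°S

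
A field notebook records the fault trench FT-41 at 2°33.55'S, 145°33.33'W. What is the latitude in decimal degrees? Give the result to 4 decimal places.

2.5592°S

2° + 33.55′/60 = 2 + 0.55917 = 2.5592°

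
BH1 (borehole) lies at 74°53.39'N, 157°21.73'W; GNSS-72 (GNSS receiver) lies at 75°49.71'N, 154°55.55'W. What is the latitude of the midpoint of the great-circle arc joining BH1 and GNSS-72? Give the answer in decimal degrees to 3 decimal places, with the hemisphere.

75.362°N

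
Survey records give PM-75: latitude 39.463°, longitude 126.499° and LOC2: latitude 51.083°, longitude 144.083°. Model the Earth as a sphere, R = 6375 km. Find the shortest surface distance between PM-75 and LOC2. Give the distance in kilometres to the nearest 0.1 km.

1879.7 km

Δφ = 11.6200°,  Δλ = 17.5840°
a = sin²(Δφ/2) + cos φ₁ cos φ₂ sin²(Δλ/2) = 0.021578
c = 2·arcsin(√a) = 0.294856 rad = 16.8940°
d = R·c = 6375 × 0.294856 = 1879.7 km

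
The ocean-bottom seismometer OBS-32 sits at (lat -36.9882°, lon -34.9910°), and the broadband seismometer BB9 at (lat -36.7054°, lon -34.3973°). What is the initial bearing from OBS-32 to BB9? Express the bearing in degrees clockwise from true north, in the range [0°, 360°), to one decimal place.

59.4°

Δλ = 0.5937°
y = sin Δλ · cos φ₂ = 0.008307
x = cos φ₁ sin φ₂ − sin φ₁ cos φ₂ cos Δλ = 0.004910
θ = atan2(y, x) = 59.4155° → 59.4155° (mod 360°)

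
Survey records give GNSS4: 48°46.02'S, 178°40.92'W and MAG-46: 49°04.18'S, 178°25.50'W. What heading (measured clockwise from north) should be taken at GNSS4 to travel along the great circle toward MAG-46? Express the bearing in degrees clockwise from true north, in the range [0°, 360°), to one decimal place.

150.9°

GNSS4: φ = -48.76700°, λ = -178.68200°
MAG-46: φ = -49.06967°, λ = -178.42500°
Δλ = 0.2570°
y = sin Δλ · cos φ₂ = 0.002939
x = cos φ₁ sin φ₂ − sin φ₁ cos φ₂ cos Δλ = -0.005287
θ = atan2(y, x) = 150.9359° → 150.9359° (mod 360°)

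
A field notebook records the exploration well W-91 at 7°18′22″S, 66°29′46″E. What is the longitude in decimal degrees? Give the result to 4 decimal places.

66° + 29′/60 + 46″/3600 = 66 + 0.48333 + 0.01278 = 66.4961°

66.4961°E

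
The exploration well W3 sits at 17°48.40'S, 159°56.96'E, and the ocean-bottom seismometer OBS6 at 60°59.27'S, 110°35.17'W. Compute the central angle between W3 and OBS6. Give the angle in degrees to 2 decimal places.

74.23°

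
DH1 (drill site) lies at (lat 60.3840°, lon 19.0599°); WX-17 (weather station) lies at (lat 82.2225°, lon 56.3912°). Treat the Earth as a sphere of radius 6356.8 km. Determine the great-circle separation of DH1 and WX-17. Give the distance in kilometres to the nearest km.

2647 km

Δφ = 21.8385°,  Δλ = 37.3313°
a = sin²(Δφ/2) + cos φ₁ cos φ₂ sin²(Δλ/2) = 0.042732
c = 2·arcsin(√a) = 0.416437 rad = 23.8601°
d = R·c = 6356.8 × 0.416437 = 2647.2 km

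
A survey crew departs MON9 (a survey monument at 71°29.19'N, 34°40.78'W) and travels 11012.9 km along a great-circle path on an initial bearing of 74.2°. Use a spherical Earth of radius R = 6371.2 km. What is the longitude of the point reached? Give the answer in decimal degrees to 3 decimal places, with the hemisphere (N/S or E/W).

73.108°E

MON9: φ = +71.48650°, λ = -34.67967°
δ = d/R = 11012.9/6371.2 = 1.728544 rad
φ₂ = arcsin(sin φ₁ cos δ + cos φ₁ sin δ cos θ)
   = arcsin(0.94825·-0.15709 + 0.31753·0.98758·0.27228) = -3.64540°
λ₂ = λ₁ + atan2(sin θ sin δ cos φ₁, cos δ − sin φ₁ sin φ₂) = 73.10759°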